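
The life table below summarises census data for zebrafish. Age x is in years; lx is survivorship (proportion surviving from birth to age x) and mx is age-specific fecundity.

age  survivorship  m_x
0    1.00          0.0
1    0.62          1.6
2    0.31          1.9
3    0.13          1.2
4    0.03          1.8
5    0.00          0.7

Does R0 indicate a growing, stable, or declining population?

R0 = Σ lx·mx = 0 + 0.992 + 0.589 + 0.156 + 0.054 + 0 = 1.791
R0 > 1, so the population is growing.

growing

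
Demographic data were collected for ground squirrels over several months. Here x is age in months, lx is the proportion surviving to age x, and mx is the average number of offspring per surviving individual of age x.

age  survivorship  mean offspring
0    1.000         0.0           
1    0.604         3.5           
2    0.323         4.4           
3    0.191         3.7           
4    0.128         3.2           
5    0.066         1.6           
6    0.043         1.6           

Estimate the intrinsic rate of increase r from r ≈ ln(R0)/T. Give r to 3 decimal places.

R0 = Σ lx·mx = 0 + 2.114 + 1.4212 + 0.7067 + 0.4096 + 0.1056 + 0.0688 = 4.8259
Σ x·lx·mx = 9.6557; T = 9.6557/4.8259 = 2.00081…
r ≈ ln(R0)/T = ln(4.8259)/2.00081… = 0.78668… → 0.787

0.787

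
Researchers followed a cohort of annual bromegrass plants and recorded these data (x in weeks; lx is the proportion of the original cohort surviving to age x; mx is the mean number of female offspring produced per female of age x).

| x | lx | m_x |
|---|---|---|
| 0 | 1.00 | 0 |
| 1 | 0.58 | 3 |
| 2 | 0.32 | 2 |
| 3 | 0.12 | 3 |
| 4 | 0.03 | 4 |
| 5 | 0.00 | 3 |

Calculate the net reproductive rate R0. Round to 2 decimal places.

lx·mx by age: 0, 1.74, 0.64, 0.36, 0.12, 0
R0 = Σ lx·mx = 2.86 → 2.86

2.86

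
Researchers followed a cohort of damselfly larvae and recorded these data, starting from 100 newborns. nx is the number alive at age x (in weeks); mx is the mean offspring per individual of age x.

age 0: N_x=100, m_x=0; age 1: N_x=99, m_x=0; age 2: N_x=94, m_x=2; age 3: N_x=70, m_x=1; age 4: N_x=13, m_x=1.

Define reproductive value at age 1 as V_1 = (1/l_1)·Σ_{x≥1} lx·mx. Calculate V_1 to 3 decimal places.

lx = nx/n0 = nx/100: 1, 0.99, 0.94, 0.7, 0.13
lx·mx for x ≥ 1: 0, 1.88, 0.7, 0.13 → sum = 2.71
V_1 = 2.71 / l_1 = 2.71 / 0.99 = 2.737374… → 2.737

2.737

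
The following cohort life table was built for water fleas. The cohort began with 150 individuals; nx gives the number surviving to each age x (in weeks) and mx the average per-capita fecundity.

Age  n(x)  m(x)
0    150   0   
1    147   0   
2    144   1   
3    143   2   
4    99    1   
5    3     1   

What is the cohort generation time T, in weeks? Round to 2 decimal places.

lx = nx/n0 = nx/150: 1, 0.98, 0.96, 0.95333…, 0.66, 0.02
lx·mx: 0, 0, 0.96, 1.906667…, 0.66, 0.02 → R0 = 3.546667…
x·lx·mx: 0, 0, 1.92, 5.72…, 2.64, 0.1 → Σ = 10.38…
T = 10.38… / 3.546667… = 2.926692… → 2.93

2.93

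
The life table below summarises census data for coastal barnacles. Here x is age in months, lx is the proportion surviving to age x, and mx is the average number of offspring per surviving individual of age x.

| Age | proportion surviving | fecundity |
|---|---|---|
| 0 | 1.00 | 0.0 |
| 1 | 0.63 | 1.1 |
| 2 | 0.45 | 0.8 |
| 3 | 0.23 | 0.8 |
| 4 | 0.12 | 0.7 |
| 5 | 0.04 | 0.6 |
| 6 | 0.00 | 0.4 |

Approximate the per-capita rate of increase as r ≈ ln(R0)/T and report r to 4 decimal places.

0.1647

R0 = Σ lx·mx = 0 + 0.693 + 0.36 + 0.184 + 0.084 + 0.024 + 0 = 1.345
Σ x·lx·mx = 2.421; T = 2.421/1.345 = 1.8
r ≈ ln(R0)/T = ln(1.345)/1.8 = 0.164663… → 0.1647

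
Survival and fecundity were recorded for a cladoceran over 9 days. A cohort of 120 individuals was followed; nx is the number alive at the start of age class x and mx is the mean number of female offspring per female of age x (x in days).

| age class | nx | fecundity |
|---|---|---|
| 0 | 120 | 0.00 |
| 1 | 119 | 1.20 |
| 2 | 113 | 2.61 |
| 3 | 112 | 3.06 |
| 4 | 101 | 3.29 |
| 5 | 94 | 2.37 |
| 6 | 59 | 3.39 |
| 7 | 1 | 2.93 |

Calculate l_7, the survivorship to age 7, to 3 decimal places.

0.008

l_7 = n_7/n_0 = 1/120 = 0.008333… → 0.008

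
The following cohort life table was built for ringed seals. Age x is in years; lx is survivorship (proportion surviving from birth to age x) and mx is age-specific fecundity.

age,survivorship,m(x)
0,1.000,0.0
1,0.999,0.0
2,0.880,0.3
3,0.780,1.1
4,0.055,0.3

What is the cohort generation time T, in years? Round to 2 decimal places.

lx·mx: 0, 0, 0.264, 0.858, 0.0165 → R0 = 1.1385
x·lx·mx: 0, 0, 0.528, 2.574, 0.066 → Σ = 3.168
T = 3.168 / 1.1385 = 2.782609… → 2.78

2.78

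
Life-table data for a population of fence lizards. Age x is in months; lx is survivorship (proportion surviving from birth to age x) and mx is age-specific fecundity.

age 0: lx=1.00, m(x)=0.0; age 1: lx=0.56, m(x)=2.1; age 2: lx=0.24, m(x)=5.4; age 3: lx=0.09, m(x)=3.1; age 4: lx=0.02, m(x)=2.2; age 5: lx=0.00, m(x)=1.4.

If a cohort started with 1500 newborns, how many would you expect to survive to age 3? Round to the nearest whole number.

135

Expected survivors = N0 · l_3 = 1500 × 0.09 = 135 → 135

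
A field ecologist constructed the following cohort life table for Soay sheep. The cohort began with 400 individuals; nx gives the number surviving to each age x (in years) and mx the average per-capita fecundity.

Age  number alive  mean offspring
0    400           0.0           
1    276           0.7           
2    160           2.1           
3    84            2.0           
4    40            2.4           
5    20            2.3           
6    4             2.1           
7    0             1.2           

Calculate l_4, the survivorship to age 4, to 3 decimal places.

0.100

l_4 = n_4/n_0 = 40/400 = 0.1 → 0.100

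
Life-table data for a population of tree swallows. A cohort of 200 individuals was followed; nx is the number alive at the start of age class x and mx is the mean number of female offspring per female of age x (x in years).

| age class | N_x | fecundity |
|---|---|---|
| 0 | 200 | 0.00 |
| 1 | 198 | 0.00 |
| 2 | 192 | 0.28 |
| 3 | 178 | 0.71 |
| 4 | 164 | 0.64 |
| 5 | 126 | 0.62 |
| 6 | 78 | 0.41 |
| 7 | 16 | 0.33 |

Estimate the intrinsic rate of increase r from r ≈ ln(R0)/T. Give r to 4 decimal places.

0.1822

lx = nx/n0 = nx/200: 1, 0.99, 0.96, 0.89, 0.82, 0.63, 0.39, 0.08
R0 = Σ lx·mx = 0 + 0 + 0.2688 + 0.6319 + 0.5248 + 0.3906 + 0.1599 + 0.0264 = 2.0024
Σ x·lx·mx = 7.6297; T = 7.6297/2.0024 = 3.81028…
r ≈ ln(R0)/T = ln(2.0024)/3.81028… = 0.18223… → 0.1822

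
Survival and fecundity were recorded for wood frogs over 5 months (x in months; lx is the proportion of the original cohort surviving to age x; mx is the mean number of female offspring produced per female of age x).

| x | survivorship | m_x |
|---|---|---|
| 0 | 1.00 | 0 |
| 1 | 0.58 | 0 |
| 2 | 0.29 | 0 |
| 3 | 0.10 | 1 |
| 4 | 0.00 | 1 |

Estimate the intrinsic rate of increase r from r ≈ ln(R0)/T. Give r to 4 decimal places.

-0.7675

R0 = Σ lx·mx = 0 + 0 + 0 + 0.1 + 0 = 0.1
Σ x·lx·mx = 0.3; T = 0.3/0.1 = 3
r ≈ ln(R0)/T = ln(0.1)/3 = -0.767528… → -0.7675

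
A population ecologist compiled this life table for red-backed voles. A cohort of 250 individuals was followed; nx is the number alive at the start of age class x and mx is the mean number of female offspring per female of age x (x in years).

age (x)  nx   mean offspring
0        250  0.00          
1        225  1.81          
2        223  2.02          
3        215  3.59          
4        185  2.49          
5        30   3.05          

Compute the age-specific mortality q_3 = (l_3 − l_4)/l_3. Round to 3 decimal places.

0.140

lx = nx/n0 = nx/250: 1, 0.9, 0.892, 0.86, 0.74, 0.12
q_3 = (l_3 − l_4) / l_3 = (0.86 − 0.74) / 0.86
     = 0.12 / 0.86 = 0.139535… → 0.140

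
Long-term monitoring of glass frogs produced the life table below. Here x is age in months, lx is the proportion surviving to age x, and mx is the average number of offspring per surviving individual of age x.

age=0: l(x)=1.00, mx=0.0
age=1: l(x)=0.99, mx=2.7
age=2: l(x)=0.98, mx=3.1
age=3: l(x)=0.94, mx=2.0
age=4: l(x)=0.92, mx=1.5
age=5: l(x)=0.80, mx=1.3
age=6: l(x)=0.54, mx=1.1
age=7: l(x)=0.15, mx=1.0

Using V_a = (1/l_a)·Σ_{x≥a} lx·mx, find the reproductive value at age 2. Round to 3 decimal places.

lx·mx for x ≥ 2: 3.038, 1.88, 1.38, 1.04, 0.594, 0.15 → sum = 8.082
V_2 = 8.082 / l_2 = 8.082 / 0.98 = 8.246939… → 8.247

8.247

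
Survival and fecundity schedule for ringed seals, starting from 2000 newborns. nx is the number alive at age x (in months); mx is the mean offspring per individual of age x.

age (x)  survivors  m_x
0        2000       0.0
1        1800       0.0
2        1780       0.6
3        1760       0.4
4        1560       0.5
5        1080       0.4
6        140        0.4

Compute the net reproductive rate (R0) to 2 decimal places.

1.52

lx = nx/n0 = nx/2000: 1, 0.9, 0.89, 0.88, 0.78, 0.54, 0.07
lx·mx by age: 0, 0, 0.534, 0.352, 0.39, 0.216, 0.028
R0 = Σ lx·mx = 1.52 → 1.52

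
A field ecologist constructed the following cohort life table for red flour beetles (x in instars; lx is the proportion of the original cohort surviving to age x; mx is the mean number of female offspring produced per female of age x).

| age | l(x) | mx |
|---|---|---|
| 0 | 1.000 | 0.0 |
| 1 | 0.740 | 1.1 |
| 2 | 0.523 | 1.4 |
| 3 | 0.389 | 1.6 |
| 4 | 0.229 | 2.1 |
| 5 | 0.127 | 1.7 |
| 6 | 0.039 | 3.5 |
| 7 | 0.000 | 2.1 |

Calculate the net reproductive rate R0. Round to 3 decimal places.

3.002

lx·mx by age: 0, 0.814, 0.7322, 0.6224, 0.4809, 0.2159, 0.1365, 0
R0 = Σ lx·mx = 3.0019 → 3.002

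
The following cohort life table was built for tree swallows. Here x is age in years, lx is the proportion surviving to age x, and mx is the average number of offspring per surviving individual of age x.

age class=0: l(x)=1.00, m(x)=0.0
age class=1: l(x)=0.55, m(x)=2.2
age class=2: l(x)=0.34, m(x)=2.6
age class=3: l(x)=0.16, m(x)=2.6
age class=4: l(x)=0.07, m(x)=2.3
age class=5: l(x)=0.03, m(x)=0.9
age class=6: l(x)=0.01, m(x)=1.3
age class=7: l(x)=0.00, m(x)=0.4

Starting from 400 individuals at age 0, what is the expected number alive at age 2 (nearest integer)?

Expected survivors = N0 · l_2 = 400 × 0.34 = 136 → 136

136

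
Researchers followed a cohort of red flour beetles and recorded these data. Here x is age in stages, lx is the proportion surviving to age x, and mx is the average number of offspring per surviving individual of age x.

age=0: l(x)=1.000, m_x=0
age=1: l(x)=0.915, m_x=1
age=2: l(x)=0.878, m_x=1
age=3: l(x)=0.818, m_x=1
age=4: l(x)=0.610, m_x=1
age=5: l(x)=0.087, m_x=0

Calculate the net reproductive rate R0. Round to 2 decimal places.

3.22

lx·mx by age: 0, 0.915, 0.878, 0.818, 0.61, 0
R0 = Σ lx·mx = 3.221 → 3.22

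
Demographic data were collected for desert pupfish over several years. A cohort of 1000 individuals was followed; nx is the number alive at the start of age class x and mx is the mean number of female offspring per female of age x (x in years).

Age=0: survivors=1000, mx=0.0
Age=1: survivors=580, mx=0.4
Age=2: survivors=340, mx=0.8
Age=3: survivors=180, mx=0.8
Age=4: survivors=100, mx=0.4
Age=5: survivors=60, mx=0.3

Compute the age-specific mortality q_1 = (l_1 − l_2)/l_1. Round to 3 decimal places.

lx = nx/n0 = nx/1000: 1, 0.58, 0.34, 0.18, 0.1, 0.06
q_1 = (l_1 − l_2) / l_1 = (0.58 − 0.34) / 0.58
     = 0.24 / 0.58 = 0.413793… → 0.414

0.414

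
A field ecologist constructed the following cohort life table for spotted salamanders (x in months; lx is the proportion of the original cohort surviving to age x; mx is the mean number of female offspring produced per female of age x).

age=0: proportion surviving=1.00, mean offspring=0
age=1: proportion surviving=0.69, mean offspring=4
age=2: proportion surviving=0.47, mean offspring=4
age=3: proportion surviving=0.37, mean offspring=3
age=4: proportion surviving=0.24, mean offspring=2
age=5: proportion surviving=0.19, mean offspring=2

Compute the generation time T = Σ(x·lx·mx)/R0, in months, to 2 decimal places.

2.07

lx·mx: 0, 2.76, 1.88, 1.11, 0.48, 0.38 → R0 = 6.61
x·lx·mx: 0, 2.76, 3.76, 3.33, 1.92, 1.9 → Σ = 13.67
T = 13.67 / 6.61 = 2.068079… → 2.07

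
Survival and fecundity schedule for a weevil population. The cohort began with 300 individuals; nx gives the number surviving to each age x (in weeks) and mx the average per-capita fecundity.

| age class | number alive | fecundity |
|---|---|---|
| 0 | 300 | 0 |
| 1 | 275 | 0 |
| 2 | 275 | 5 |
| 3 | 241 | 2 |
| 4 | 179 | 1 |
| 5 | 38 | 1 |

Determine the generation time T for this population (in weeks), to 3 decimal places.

2.460

lx = nx/n0 = nx/300: 1, 0.91667…, 0.91667…, 0.80333…, 0.59667…, 0.12667…
lx·mx: 0, 0, 4.583333…, 1.606667…, 0.596667…, 0.126667… → R0 = 6.913333…
x·lx·mx: 0, 0, 9.166667…, 4.82…, 2.386667…, 0.633333… → Σ = 17.006667…
T = 17.006667… / 6.913333… = 2.459981… → 2.460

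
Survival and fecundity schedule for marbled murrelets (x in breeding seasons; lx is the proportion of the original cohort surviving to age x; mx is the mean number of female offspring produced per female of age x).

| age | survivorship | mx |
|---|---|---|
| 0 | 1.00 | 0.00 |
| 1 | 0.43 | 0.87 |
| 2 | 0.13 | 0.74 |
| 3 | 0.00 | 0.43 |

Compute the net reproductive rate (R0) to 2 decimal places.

lx·mx by age: 0, 0.3741, 0.0962, 0
R0 = Σ lx·mx = 0.4703 → 0.47

0.47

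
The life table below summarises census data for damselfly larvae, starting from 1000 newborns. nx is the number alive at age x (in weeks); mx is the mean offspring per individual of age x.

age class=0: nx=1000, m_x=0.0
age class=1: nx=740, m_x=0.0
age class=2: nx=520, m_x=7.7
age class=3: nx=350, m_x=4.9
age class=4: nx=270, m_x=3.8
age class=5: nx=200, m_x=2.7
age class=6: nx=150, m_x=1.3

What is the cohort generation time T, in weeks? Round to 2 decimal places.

lx = nx/n0 = nx/1000: 1, 0.74, 0.52, 0.35, 0.27, 0.2, 0.15
lx·mx: 0, 0, 4.004, 1.715, 1.026, 0.54, 0.195 → R0 = 7.48
x·lx·mx: 0, 0, 8.008, 5.145, 4.104, 2.7, 1.17 → Σ = 21.127
T = 21.127 / 7.48 = 2.824465… → 2.82

2.82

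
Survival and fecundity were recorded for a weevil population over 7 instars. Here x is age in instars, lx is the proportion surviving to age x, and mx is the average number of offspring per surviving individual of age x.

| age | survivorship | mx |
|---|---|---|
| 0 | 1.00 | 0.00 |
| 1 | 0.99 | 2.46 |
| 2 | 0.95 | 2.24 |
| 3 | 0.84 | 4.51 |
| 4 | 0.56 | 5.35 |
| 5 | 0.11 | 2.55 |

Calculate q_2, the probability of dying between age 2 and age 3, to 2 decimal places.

0.12

q_2 = (l_2 − l_3) / l_2 = (0.95 − 0.84) / 0.95
     = 0.11 / 0.95 = 0.115789… → 0.12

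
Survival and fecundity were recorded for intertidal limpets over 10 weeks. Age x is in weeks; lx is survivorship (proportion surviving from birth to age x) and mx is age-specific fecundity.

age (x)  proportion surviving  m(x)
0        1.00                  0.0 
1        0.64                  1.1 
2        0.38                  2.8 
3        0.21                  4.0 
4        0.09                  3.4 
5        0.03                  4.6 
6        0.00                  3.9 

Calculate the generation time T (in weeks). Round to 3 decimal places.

lx·mx: 0, 0.704, 1.064, 0.84, 0.306, 0.138, 0 → R0 = 3.052
x·lx·mx: 0, 0.704, 2.128, 2.52, 1.224, 0.69, 0 → Σ = 7.266
T = 7.266 / 3.052 = 2.380734… → 2.381

2.381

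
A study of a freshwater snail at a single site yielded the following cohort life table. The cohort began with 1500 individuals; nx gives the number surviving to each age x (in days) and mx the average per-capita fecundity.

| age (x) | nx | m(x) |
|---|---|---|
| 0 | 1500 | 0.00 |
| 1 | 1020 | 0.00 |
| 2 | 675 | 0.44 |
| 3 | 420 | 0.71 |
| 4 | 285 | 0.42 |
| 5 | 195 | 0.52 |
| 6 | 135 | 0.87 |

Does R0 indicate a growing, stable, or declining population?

lx = nx/n0 = nx/1500: 1, 0.68, 0.45, 0.28, 0.19, 0.13, 0.09
R0 = Σ lx·mx = 0 + 0 + 0.198 + 0.1988 + 0.0798 + 0.0676 + 0.0783 = 0.6225
R0 < 1, so the population is declining.

declining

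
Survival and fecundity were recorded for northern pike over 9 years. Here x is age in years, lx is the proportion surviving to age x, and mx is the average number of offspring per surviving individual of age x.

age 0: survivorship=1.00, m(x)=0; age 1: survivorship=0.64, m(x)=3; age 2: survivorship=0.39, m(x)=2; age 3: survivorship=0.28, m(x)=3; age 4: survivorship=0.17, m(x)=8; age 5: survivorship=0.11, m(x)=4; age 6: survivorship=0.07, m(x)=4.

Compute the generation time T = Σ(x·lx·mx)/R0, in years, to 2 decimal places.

lx·mx: 0, 1.92, 0.78, 0.84, 1.36, 0.44, 0.28 → R0 = 5.62
x·lx·mx: 0, 1.92, 1.56, 2.52, 5.44, 2.2, 1.68 → Σ = 15.32
T = 15.32 / 5.62 = 2.725979… → 2.73

2.73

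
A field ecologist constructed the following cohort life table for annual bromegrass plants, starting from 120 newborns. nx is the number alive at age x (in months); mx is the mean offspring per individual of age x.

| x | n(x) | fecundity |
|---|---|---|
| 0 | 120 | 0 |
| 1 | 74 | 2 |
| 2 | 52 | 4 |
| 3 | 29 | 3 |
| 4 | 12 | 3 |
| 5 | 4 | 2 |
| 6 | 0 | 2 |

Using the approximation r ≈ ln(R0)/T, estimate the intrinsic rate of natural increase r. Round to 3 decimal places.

lx = nx/n0 = nx/120: 1, 0.61667…, 0.43333…, 0.24167…, 0.1, 0.03333…, 0
R0 = Σ lx·mx = 0 + 1.23333… + 1.73333… + 0.725… + 0.3 + 0.06667… + 0 = 4.058333…
Σ x·lx·mx = 8.408333…; T = 8.408333…/4.058333… = 2.07187…
r ≈ ln(R0)/T = ln(4.058333…)/2.07187… = 0.67609… → 0.676

0.676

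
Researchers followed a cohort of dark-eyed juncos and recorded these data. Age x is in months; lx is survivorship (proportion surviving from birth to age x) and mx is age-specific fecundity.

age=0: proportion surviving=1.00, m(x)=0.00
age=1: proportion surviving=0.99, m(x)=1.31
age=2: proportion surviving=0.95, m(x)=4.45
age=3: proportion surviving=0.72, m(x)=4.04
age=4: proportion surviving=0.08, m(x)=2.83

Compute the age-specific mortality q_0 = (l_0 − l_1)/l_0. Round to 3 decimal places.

0.010

q_0 = (l_0 − l_1) / l_0 = (1 − 0.99) / 1
     = 0.01 / 1 = 0.01 → 0.010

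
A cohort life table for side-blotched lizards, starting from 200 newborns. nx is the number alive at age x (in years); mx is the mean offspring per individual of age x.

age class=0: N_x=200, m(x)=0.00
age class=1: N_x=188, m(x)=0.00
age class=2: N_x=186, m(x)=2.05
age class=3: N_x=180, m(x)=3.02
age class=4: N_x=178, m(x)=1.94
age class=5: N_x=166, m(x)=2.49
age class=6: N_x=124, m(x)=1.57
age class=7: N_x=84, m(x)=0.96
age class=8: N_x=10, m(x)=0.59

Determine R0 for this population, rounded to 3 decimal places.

lx = nx/n0 = nx/200: 1, 0.94, 0.93, 0.9, 0.89, 0.83, 0.62, 0.42, 0.05
lx·mx by age: 0, 0, 1.9065, 2.718, 1.7266, 2.0667, 0.9734, 0.4032, 0.0295
R0 = Σ lx·mx = 9.8239 → 9.824

9.824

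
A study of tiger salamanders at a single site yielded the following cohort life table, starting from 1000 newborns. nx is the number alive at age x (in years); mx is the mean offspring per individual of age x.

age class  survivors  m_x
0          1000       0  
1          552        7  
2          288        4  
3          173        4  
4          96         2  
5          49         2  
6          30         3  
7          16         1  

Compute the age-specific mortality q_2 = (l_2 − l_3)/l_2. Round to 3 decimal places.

lx = nx/n0 = nx/1000: 1, 0.552, 0.288, 0.173, 0.096, 0.049, 0.03, 0.016
q_2 = (l_2 − l_3) / l_2 = (0.288 − 0.173) / 0.288
     = 0.115 / 0.288 = 0.399306… → 0.399

0.399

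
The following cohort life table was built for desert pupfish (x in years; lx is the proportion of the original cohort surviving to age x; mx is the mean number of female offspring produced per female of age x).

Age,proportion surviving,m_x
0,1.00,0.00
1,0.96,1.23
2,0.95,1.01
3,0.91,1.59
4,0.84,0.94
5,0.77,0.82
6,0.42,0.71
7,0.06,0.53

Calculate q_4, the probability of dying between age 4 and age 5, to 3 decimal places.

q_4 = (l_4 − l_5) / l_4 = (0.84 − 0.77) / 0.84
     = 0.07 / 0.84 = 0.083333… → 0.083

0.083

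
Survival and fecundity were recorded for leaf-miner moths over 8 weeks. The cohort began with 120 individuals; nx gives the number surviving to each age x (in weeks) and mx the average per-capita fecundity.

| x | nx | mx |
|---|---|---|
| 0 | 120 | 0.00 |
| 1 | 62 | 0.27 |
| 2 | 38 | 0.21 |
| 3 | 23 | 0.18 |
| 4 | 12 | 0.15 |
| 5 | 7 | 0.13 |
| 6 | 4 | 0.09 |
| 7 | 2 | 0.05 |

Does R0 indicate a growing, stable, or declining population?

declining

lx = nx/n0 = nx/120: 1, 0.51667…, 0.31667…, 0.19167…, 0.1, 0.05833…, 0.03333…, 0.01667…
R0 = Σ lx·mx = 0 + 0.1395… + 0.0665… + 0.0345… + 0.015 + 0.007583… + 0.003… + 0.000833… = 0.266917…
R0 < 1, so the population is declining.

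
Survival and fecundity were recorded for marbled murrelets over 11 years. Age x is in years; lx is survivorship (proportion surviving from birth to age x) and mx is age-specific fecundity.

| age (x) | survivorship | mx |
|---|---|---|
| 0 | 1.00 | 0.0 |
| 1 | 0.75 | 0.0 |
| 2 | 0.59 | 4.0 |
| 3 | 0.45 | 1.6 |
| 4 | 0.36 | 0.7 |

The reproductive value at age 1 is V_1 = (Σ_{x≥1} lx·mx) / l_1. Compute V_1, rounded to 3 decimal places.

4.443

lx·mx for x ≥ 1: 0, 2.36, 0.72, 0.252 → sum = 3.332
V_1 = 3.332 / l_1 = 3.332 / 0.75 = 4.442667… → 4.443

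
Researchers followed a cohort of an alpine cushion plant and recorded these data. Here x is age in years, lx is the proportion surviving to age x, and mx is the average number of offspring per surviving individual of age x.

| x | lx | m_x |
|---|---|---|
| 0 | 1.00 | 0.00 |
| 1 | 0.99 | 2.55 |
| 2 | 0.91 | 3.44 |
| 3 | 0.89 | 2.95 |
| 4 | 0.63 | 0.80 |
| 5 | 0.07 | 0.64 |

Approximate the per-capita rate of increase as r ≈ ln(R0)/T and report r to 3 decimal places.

R0 = Σ lx·mx = 0 + 2.5245 + 3.1304 + 2.6255 + 0.504 + 0.0448 = 8.8292
Σ x·lx·mx = 18.9018; T = 18.9018/8.8292 = 2.14083…
r ≈ ln(R0)/T = ln(8.8292)/2.14083… = 1.01739… → 1.017

1.017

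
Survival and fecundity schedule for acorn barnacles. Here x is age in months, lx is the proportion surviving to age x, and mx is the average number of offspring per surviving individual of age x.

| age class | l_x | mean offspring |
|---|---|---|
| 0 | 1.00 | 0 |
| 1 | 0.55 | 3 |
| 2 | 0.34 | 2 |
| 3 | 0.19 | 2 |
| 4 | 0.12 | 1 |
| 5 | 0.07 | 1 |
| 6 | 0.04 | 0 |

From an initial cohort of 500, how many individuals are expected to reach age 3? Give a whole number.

95

Expected survivors = N0 · l_3 = 500 × 0.19 = 95 → 95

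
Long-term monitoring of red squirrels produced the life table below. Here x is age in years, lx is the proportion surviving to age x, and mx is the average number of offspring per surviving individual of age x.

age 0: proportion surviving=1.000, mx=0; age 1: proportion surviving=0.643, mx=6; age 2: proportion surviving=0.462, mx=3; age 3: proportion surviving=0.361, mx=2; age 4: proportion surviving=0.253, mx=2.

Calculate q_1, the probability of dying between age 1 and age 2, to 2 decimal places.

q_1 = (l_1 − l_2) / l_1 = (0.643 − 0.462) / 0.643
     = 0.181 / 0.643 = 0.281493… → 0.28

0.28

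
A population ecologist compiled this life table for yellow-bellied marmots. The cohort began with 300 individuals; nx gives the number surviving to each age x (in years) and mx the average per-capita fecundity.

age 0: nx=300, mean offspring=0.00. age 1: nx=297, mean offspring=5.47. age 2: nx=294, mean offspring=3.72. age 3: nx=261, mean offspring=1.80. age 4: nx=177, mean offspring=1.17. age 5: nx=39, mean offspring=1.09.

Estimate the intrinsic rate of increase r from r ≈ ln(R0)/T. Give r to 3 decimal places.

1.339

lx = nx/n0 = nx/300: 1, 0.99, 0.98, 0.87, 0.59, 0.13
R0 = Σ lx·mx = 0 + 5.4153 + 3.6456 + 1.566 + 0.6903 + 0.1417 = 11.4589
Σ x·lx·mx = 20.8742; T = 20.8742/11.4589 = 1.82166…
r ≈ ln(R0)/T = ln(11.4589)/1.82166… = 1.33876… → 1.339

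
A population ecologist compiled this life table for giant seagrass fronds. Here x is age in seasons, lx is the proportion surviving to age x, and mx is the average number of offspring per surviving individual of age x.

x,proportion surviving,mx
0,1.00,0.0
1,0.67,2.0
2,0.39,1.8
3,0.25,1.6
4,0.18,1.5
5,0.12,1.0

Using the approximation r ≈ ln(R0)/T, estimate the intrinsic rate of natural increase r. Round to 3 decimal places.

0.524

R0 = Σ lx·mx = 0 + 1.34 + 0.702 + 0.4 + 0.27 + 0.12 = 2.832
Σ x·lx·mx = 5.624; T = 5.624/2.832 = 1.98588…
r ≈ ln(R0)/T = ln(2.832)/1.98588… = 0.52419… → 0.524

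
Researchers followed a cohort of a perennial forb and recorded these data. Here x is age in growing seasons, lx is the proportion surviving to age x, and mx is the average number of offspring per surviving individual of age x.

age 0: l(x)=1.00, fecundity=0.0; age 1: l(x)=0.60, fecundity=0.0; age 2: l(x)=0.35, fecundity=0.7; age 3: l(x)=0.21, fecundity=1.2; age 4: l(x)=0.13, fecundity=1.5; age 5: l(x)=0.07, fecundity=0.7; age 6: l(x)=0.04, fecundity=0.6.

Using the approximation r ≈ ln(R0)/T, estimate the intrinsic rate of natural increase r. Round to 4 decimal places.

R0 = Σ lx·mx = 0 + 0 + 0.245 + 0.252 + 0.195 + 0.049 + 0.024 = 0.765
Σ x·lx·mx = 2.415; T = 2.415/0.765 = 3.15686…
r ≈ ln(R0)/T = ln(0.765)/3.15686… = -0.084856… → -0.0849

-0.0849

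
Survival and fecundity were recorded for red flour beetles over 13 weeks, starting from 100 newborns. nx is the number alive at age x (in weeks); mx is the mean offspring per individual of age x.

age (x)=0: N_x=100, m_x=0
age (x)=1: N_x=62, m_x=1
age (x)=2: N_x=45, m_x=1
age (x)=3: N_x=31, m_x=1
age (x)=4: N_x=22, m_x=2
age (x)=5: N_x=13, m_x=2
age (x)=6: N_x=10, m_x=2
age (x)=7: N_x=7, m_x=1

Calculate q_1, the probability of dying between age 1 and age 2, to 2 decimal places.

0.27

lx = nx/n0 = nx/100: 1, 0.62, 0.45, 0.31, 0.22, 0.13, 0.1, 0.07
q_1 = (l_1 − l_2) / l_1 = (0.62 − 0.45) / 0.62
     = 0.17 / 0.62 = 0.274194… → 0.27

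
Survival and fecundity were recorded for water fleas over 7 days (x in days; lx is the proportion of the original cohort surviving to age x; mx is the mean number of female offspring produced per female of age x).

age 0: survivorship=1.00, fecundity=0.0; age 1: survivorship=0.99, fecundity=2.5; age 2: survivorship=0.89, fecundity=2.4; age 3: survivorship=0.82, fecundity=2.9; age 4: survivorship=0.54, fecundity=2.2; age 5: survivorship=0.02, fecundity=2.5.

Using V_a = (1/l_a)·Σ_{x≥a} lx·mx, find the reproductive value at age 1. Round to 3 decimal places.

lx·mx for x ≥ 1: 2.475, 2.136, 2.378, 1.188, 0.05 → sum = 8.227
V_1 = 8.227 / l_1 = 8.227 / 0.99 = 8.310101… → 8.310

8.310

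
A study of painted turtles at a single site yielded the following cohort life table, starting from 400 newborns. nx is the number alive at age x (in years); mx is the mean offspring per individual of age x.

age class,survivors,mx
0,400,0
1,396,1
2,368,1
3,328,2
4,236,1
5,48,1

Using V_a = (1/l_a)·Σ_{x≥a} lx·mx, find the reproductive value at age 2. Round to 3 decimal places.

3.554

lx = nx/n0 = nx/400: 1, 0.99, 0.92, 0.82, 0.59, 0.12
lx·mx for x ≥ 2: 0.92, 1.64, 0.59, 0.12 → sum = 3.27
V_2 = 3.27 / l_2 = 3.27 / 0.92 = 3.554348… → 3.554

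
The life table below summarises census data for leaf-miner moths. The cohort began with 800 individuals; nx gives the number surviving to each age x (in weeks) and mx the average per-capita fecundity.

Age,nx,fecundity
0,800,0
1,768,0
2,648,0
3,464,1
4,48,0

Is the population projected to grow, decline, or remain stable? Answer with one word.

declining

lx = nx/n0 = nx/800: 1, 0.96, 0.81, 0.58, 0.06
R0 = Σ lx·mx = 0 + 0 + 0 + 0.58 + 0 = 0.58
R0 < 1, so the population is declining.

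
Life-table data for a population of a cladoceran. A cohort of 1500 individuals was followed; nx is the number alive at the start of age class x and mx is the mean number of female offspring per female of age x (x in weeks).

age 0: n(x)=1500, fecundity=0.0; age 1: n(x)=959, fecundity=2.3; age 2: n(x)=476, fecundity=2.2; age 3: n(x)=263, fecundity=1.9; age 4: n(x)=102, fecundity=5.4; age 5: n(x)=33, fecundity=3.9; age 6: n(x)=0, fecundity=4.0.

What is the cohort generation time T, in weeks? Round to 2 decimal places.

lx = nx/n0 = nx/1500: 1, 0.63933…, 0.31733…, 0.17533…, 0.068, 0.022, 0
lx·mx: 0, 1.470467…, 0.698133…, 0.333133…, 0.3672, 0.0858, 0 → R0 = 2.954733…
x·lx·mx: 0, 1.470467…, 1.396267…, 0.9994…, 1.4688, 0.429, 0 → Σ = 5.763933…
T = 5.763933… / 2.954733… = 1.950746… → 1.95

1.95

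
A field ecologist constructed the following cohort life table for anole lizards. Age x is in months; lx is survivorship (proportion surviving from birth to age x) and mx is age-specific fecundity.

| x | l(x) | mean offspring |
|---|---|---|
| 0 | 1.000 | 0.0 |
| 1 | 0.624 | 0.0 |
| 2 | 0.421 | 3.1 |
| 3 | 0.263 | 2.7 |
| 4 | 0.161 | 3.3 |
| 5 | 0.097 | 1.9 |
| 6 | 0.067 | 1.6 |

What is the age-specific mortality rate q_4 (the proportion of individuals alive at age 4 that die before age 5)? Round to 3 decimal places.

q_4 = (l_4 − l_5) / l_4 = (0.161 − 0.097) / 0.161
     = 0.064 / 0.161 = 0.397516… → 0.398

0.398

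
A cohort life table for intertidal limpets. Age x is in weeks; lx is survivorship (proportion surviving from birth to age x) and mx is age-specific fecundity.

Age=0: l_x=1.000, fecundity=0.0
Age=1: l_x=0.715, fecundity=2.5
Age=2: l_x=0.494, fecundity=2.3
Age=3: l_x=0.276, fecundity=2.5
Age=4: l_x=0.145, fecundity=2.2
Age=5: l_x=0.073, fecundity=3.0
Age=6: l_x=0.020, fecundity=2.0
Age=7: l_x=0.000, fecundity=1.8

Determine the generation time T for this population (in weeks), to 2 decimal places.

lx·mx: 0, 1.7875, 1.1362, 0.69, 0.319, 0.219, 0.04, 0 → R0 = 4.1917
x·lx·mx: 0, 1.7875, 2.2724, 2.07, 1.276, 1.095, 0.24, 0 → Σ = 8.7409
T = 8.7409 / 4.1917 = 2.085288… → 2.09

2.09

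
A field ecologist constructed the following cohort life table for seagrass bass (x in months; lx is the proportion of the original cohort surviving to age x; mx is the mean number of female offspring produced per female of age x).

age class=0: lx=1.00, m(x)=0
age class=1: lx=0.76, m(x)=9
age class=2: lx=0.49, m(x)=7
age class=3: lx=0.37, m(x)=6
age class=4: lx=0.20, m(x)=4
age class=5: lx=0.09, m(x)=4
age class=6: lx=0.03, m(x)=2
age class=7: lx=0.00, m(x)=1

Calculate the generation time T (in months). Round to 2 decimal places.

lx·mx: 0, 6.84, 3.43, 2.22, 0.8, 0.36, 0.06, 0 → R0 = 13.71
x·lx·mx: 0, 6.84, 6.86, 6.66, 3.2, 1.8, 0.36, 0 → Σ = 25.72
T = 25.72 / 13.71 = 1.876003… → 1.88

1.88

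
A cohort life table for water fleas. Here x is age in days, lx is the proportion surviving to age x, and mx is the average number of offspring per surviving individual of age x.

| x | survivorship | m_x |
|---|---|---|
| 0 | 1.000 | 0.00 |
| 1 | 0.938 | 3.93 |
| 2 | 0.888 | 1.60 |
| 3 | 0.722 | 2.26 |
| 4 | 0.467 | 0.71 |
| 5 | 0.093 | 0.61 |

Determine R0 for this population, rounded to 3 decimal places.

lx·mx by age: 0, 3.68634, 1.4208, 1.63172, 0.33157, 0.05673
R0 = Σ lx·mx = 7.12716 → 7.127

7.127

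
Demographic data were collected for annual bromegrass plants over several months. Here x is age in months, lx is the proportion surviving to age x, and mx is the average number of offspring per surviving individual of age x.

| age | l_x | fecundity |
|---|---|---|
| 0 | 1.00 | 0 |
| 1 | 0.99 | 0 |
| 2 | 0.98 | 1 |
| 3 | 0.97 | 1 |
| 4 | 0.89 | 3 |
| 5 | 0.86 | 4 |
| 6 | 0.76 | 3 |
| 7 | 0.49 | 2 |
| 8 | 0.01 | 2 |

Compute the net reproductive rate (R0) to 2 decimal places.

11.34

lx·mx by age: 0, 0, 0.98, 0.97, 2.67, 3.44, 2.28, 0.98, 0.02
R0 = Σ lx·mx = 11.34 → 11.34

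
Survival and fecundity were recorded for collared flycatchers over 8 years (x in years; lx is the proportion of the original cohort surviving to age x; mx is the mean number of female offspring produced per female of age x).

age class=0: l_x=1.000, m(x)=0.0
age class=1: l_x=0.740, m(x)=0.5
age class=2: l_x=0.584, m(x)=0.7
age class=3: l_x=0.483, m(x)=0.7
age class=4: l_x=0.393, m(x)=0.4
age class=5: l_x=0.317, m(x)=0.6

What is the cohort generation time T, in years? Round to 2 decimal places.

lx·mx: 0, 0.37, 0.4088, 0.3381, 0.1572, 0.1902 → R0 = 1.4643
x·lx·mx: 0, 0.37, 0.8176, 1.0143, 0.6288, 0.951 → Σ = 3.7817
T = 3.7817 / 1.4643 = 2.582599… → 2.58

2.58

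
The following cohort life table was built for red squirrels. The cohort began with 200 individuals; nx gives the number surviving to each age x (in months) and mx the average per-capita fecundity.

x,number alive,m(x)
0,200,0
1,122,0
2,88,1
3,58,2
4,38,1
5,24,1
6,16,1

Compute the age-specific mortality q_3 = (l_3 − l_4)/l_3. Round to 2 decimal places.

0.34

lx = nx/n0 = nx/200: 1, 0.61, 0.44, 0.29, 0.19, 0.12, 0.08
q_3 = (l_3 − l_4) / l_3 = (0.29 − 0.19) / 0.29
     = 0.1 / 0.29 = 0.344828… → 0.34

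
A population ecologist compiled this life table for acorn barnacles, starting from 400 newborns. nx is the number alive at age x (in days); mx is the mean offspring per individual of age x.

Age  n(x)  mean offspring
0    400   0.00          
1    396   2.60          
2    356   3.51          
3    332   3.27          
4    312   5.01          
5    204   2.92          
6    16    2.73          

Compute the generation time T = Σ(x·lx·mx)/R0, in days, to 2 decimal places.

2.92

lx = nx/n0 = nx/400: 1, 0.99, 0.89, 0.83, 0.78, 0.51, 0.04
lx·mx: 0, 2.574, 3.1239, 2.7141, 3.9078, 1.4892, 0.1092 → R0 = 13.9182
x·lx·mx: 0, 2.574, 6.2478, 8.1423, 15.6312, 7.446, 0.6552 → Σ = 40.6965
T = 40.6965 / 13.9182 = 2.923977… → 2.92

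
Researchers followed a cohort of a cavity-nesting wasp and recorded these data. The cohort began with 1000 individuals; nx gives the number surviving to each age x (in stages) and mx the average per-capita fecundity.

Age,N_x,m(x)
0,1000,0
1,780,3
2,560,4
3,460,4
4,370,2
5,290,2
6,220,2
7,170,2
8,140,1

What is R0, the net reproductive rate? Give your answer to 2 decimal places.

8.66

lx = nx/n0 = nx/1000: 1, 0.78, 0.56, 0.46, 0.37, 0.29, 0.22, 0.17, 0.14
lx·mx by age: 0, 2.34, 2.24, 1.84, 0.74, 0.58, 0.44, 0.34, 0.14
R0 = Σ lx·mx = 8.66 → 8.66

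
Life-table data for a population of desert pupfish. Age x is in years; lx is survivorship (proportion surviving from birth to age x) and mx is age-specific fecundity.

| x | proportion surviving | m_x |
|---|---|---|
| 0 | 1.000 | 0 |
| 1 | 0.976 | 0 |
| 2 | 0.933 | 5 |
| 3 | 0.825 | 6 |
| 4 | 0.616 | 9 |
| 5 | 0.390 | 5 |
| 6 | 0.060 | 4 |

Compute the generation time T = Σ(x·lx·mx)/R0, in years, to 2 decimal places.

lx·mx: 0, 0, 4.665, 4.95, 5.544, 1.95, 0.24 → R0 = 17.349
x·lx·mx: 0, 0, 9.33, 14.85, 22.176, 9.75, 1.44 → Σ = 57.546
T = 57.546 / 17.349 = 3.316964… → 3.32

3.32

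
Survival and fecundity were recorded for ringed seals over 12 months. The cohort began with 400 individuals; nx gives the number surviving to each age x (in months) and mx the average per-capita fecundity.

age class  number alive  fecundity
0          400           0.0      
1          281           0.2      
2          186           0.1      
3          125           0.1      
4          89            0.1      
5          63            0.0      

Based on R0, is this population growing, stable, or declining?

lx = nx/n0 = nx/400: 1, 0.7025, 0.465, 0.3125, 0.2225, 0.1575
R0 = Σ lx·mx = 0 + 0.1405 + 0.0465 + 0.03125 + 0.02225 + 0 = 0.2405
R0 < 1, so the population is declining.

declining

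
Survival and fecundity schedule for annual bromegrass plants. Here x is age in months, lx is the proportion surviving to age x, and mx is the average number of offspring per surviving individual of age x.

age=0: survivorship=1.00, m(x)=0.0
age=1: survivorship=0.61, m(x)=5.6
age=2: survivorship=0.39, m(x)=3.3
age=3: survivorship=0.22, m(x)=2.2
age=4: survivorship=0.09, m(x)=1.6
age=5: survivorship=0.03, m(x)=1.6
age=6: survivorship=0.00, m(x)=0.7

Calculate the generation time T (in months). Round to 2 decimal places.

1.54

lx·mx: 0, 3.416, 1.287, 0.484, 0.144, 0.048, 0 → R0 = 5.379
x·lx·mx: 0, 3.416, 2.574, 1.452, 0.576, 0.24, 0 → Σ = 8.258
T = 8.258 / 5.379 = 1.53523… → 1.54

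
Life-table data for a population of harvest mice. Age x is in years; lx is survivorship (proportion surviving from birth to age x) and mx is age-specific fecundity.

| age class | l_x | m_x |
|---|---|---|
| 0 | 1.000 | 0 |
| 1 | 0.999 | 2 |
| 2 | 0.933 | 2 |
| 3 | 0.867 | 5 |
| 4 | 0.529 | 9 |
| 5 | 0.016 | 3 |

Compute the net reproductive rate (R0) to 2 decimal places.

lx·mx by age: 0, 1.998, 1.866, 4.335, 4.761, 0.048
R0 = Σ lx·mx = 13.008 → 13.01

13.01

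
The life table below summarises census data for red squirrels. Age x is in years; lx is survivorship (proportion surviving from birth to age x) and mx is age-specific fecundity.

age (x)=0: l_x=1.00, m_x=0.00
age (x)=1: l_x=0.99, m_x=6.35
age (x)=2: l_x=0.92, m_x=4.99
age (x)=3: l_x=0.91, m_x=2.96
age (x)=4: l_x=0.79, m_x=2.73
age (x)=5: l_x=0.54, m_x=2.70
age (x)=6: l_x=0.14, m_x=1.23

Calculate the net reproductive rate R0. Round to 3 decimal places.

17.358

lx·mx by age: 0, 6.2865, 4.5908, 2.6936, 2.1567, 1.458, 0.1722
R0 = Σ lx·mx = 17.3578 → 17.358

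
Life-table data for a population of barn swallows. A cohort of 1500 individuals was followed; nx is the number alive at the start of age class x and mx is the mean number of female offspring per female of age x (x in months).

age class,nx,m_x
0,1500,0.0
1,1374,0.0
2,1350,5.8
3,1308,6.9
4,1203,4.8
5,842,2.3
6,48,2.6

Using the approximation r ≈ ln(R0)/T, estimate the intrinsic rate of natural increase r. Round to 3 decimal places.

0.907

lx = nx/n0 = nx/1500: 1, 0.916, 0.9, 0.872, 0.802, 0.56133…, 0.032
R0 = Σ lx·mx = 0 + 0 + 5.22 + 6.0168 + 3.8496 + 1.29107… + 0.0832 = 16.460667…
Σ x·lx·mx = 50.843333…; T = 50.843333…/16.460667… = 3.08878…
r ≈ ln(R0)/T = ln(16.460667…)/3.08878… = 0.90682… → 0.907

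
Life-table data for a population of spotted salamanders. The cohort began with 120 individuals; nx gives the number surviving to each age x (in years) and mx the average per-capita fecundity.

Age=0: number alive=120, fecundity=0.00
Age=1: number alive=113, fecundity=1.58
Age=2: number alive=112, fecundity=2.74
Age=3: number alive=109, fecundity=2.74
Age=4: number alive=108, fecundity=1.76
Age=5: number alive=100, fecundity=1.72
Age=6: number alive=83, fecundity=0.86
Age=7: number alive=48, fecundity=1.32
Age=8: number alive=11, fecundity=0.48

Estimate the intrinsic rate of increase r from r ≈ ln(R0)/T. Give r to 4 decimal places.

lx = nx/n0 = nx/120: 1, 0.94167…, 0.93333…, 0.90833…, 0.9, 0.83333…, 0.69167…, 0.4, 0.09167…
R0 = Σ lx·mx = 0 + 1.48783… + 2.55733… + 2.48883… + 1.584 + 1.43333… + 0.59483… + 0.528 + 0.044… = 10.718167…
Σ x·lx·mx = 35.188667…; T = 35.188667…/10.718167… = 3.28309…
r ≈ ln(R0)/T = ln(10.718167…)/3.28309… = 0.722473… → 0.7225

0.7225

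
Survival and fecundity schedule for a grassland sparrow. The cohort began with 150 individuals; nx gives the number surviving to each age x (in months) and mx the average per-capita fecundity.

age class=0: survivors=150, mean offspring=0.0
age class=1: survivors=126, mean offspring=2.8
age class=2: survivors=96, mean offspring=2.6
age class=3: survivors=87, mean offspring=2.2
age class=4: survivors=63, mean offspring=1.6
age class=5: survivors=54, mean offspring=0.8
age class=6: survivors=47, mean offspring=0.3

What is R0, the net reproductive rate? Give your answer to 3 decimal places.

lx = nx/n0 = nx/150: 1, 0.84, 0.64, 0.58, 0.42, 0.36, 0.31333…
lx·mx by age: 0, 2.352, 1.664, 1.276, 0.672, 0.288, 0.094…
R0 = Σ lx·mx = 6.346… → 6.346

6.346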